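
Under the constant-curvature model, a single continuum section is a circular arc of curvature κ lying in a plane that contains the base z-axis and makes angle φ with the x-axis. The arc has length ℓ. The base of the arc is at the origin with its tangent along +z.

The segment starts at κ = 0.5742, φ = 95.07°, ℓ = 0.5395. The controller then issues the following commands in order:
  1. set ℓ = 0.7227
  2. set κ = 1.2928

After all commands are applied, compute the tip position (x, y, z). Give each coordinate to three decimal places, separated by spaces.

-0.028 0.313 0.622

initial: κ=0.5742, φ=95.07°, ℓ=0.5395
cmd 1: set ℓ=0.7227 → (κ,φ,ℓ)=(0.5742,95.07°,0.7227) → tip=(-0.0131,0.1472,0.7021)
cmd 2: set κ=1.2928 → (κ,φ,ℓ)=(1.2928,95.07°,0.7227) → tip=(-0.0277,0.3125,0.6221)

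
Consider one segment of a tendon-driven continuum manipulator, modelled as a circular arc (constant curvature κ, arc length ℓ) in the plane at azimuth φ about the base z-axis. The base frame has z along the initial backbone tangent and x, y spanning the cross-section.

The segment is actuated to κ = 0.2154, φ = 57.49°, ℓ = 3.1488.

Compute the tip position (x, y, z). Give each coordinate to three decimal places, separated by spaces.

θ = κ·ℓ = 0.2154 × 3.1488 = 0.67825 rad
ρ = (1 − cos θ)/κ = (1 − 0.77867)/0.2154 = 1.02753
z = sin θ / κ = 0.62743/0.2154 = 2.91287
x = ρ cos φ = 1.02753 × cos(57.49°) = 0.55224
y = ρ sin φ = 1.02753 × sin(57.49°) = 0.86651

0.552 0.867 2.913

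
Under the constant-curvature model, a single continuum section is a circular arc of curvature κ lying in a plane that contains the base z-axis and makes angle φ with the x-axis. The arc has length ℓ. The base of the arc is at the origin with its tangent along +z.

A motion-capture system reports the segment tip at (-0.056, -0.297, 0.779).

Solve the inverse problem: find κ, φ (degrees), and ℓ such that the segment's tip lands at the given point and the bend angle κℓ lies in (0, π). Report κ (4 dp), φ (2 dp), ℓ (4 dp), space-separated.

ρ = √(x²+y²) = √(-0.056² + -0.297²) = 0.30223
φ = atan2(y, x) mod 360° = atan2(-0.297, -0.056) = 259.3221°
|p|² = ρ² + z² = 0.30223² + 0.779² = 0.69819
κ = 2ρ / |p|² = 2×0.30223 / 0.69819 = 0.86577
θ = 2·atan2(ρ, z) = 2·atan2(0.30223, 0.779) = 0.74020 rad
ℓ = θ/κ = 0.74020/0.86577 = 0.85496

0.8658 259.32 0.8550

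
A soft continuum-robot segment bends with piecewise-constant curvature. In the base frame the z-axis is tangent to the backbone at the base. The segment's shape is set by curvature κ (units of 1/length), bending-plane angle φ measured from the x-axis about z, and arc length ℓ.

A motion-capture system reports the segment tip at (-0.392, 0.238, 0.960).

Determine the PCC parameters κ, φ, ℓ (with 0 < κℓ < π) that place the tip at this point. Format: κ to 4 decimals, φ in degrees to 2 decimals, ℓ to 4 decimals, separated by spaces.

ρ = √(x²+y²) = √(-0.392² + 0.238²) = 0.45859
φ = atan2(y, x) mod 360° = atan2(0.238, -0.392) = 148.7363°
|p|² = ρ² + z² = 0.45859² + 0.960² = 1.13191
κ = 2ρ / |p|² = 2×0.45859 / 1.13191 = 0.81030
θ = 2·atan2(ρ, z) = 2·atan2(0.45859, 0.960) = 0.89130 rad
ℓ = θ/κ = 0.89130/0.81030 = 1.09996

0.8103 148.74 1.1000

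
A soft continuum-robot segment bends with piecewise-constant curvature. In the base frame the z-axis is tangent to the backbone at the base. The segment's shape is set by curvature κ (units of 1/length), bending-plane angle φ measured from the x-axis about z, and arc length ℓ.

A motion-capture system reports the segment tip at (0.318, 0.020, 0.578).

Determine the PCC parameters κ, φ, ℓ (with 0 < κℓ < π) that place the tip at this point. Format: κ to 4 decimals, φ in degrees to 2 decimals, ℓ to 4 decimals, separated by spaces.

1.4629 3.60 0.6888

ρ = √(x²+y²) = √(0.318² + 0.020²) = 0.31863
φ = atan2(y, x) mod 360° = atan2(0.020, 0.318) = 3.5988°
|p|² = ρ² + z² = 0.31863² + 0.578² = 0.43561
κ = 2ρ / |p|² = 2×0.31863 / 0.43561 = 1.46291
θ = 2·atan2(ρ, z) = 2·atan2(0.31863, 0.578) = 1.00762 rad
ℓ = θ/κ = 1.00762/1.46291 = 0.68878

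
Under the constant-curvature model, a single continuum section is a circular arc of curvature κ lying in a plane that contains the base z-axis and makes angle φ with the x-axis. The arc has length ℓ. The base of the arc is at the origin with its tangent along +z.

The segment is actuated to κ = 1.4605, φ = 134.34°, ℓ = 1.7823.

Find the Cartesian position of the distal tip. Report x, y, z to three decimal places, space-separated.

-0.889 0.910 0.351

θ = κ·ℓ = 1.4605 × 1.7823 = 2.60305 rad
ρ = (1 − cos θ)/κ = (1 − -0.85846)/1.4605 = 1.27248
z = sin θ / κ = 0.51289/1.4605 = 0.35117
x = ρ cos φ = 1.27248 × cos(134.34°) = -0.88935
y = ρ sin φ = 1.27248 × sin(134.34°) = 0.91008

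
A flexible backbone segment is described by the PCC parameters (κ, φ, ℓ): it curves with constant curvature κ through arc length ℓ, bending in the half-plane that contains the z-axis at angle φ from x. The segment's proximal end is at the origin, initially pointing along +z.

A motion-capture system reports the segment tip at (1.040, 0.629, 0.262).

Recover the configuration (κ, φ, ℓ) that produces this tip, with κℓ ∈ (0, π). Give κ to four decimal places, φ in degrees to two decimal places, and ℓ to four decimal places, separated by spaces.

ρ = √(x²+y²) = √(1.040² + 0.629²) = 1.21542
φ = atan2(y, x) mod 360° = atan2(0.629, 1.040) = 31.1659°
|p|² = ρ² + z² = 1.21542² + 0.262² = 1.54589
κ = 2ρ / |p|² = 2×1.21542 / 1.54589 = 1.57246
θ = 2·atan2(ρ, z) = 2·atan2(1.21542, 0.262) = 2.71696 rad
ℓ = θ/κ = 2.71696/1.57246 = 1.72785

1.5725 31.17 1.7278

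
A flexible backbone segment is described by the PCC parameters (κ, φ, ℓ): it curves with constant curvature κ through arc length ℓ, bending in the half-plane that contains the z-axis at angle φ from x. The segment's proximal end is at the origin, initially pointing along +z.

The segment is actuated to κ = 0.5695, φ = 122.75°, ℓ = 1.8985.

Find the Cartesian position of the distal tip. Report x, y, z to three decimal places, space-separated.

-0.503 0.782 1.550

θ = κ·ℓ = 0.5695 × 1.8985 = 1.08120 rad
ρ = (1 − cos θ)/κ = (1 − 0.47027)/0.5695 = 0.93016
z = sin θ / κ = 0.88252/0.5695 = 1.54964
x = ρ cos φ = 0.93016 × cos(122.75°) = -0.50319
y = ρ sin φ = 0.93016 × sin(122.75°) = 0.78230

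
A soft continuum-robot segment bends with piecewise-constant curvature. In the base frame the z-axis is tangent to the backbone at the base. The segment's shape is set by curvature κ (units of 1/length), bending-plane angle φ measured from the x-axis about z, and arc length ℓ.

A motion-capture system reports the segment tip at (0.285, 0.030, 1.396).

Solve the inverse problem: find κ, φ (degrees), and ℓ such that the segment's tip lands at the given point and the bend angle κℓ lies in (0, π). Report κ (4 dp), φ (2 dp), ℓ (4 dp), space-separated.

0.2822 6.01 1.4349

ρ = √(x²+y²) = √(0.285² + 0.030²) = 0.28657
φ = atan2(y, x) mod 360° = atan2(0.030, 0.285) = 6.0090°
|p|² = ρ² + z² = 0.28657² + 1.396² = 2.03094
κ = 2ρ / |p|² = 2×0.28657 / 2.03094 = 0.28221
θ = 2·atan2(ρ, z) = 2·atan2(0.28657, 1.396) = 0.40494 rad
ℓ = θ/κ = 0.40494/0.28221 = 1.43489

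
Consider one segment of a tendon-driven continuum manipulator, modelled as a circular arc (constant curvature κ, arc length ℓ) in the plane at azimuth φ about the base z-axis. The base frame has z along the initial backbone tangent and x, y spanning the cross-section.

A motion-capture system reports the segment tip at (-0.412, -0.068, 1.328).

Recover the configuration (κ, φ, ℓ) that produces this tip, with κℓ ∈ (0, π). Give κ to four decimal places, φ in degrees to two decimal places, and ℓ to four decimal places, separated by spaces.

ρ = √(x²+y²) = √(-0.412² + -0.068²) = 0.41757
φ = atan2(y, x) mod 360° = atan2(-0.068, -0.412) = 189.3721°
|p|² = ρ² + z² = 0.41757² + 1.328² = 1.93795
κ = 2ρ / |p|² = 2×0.41757 / 1.93795 = 0.43094
θ = 2·atan2(ρ, z) = 2·atan2(0.41757, 1.328) = 0.60930 rad
ℓ = θ/κ = 0.60930/0.43094 = 1.41387

0.4309 189.37 1.4139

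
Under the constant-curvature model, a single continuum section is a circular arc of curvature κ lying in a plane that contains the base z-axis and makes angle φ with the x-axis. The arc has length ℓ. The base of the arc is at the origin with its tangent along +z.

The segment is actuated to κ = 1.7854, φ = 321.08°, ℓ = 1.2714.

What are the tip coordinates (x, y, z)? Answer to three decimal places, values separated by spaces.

0.716 -0.578 0.429

θ = κ·ℓ = 1.7854 × 1.2714 = 2.26996 rad
ρ = (1 − cos θ)/κ = (1 − -0.64358)/1.7854 = 0.92056
z = sin θ / κ = 0.76538/1.7854 = 0.42869
x = ρ cos φ = 0.92056 × cos(321.08°) = 0.71622
y = ρ sin φ = 0.92056 × sin(321.08°) = -0.57833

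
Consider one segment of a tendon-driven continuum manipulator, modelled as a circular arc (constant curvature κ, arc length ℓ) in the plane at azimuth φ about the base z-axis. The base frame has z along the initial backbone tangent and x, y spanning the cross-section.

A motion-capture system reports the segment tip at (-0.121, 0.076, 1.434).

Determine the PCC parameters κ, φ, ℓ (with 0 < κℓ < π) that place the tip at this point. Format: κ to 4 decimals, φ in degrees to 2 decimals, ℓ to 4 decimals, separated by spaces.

0.1376 147.87 1.4435

ρ = √(x²+y²) = √(-0.121² + 0.076²) = 0.14289
φ = atan2(y, x) mod 360° = atan2(0.076, -0.121) = 147.8671°
|p|² = ρ² + z² = 0.14289² + 1.434² = 2.07677
κ = 2ρ / |p|² = 2×0.14289 / 2.07677 = 0.13761
θ = 2·atan2(ρ, z) = 2·atan2(0.14289, 1.434) = 0.19863 rad
ℓ = θ/κ = 0.19863/0.13761 = 1.44347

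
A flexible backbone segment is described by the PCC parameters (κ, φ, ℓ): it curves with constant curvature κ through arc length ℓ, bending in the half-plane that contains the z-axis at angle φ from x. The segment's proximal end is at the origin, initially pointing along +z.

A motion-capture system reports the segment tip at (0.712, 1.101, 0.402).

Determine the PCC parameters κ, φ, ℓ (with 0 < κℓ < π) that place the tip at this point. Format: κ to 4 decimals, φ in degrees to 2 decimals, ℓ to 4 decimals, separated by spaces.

ρ = √(x²+y²) = √(0.712² + 1.101²) = 1.31116
φ = atan2(y, x) mod 360° = atan2(1.101, 0.712) = 57.1099°
|p|² = ρ² + z² = 1.31116² + 0.402² = 1.88075
κ = 2ρ / |p|² = 2×1.31116 / 1.88075 = 1.39430
θ = 2·atan2(ρ, z) = 2·atan2(1.31116, 0.402) = 2.54659 rad
ℓ = θ/κ = 2.54659/1.39430 = 1.82644

1.3943 57.11 1.8264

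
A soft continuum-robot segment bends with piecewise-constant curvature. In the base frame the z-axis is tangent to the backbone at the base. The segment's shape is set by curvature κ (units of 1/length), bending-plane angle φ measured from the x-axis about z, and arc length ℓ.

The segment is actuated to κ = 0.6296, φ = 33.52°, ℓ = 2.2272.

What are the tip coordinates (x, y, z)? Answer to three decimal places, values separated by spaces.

θ = κ·ℓ = 0.6296 × 2.2272 = 1.40225 rad
ρ = (1 − cos θ)/κ = (1 − 0.16775)/0.6296 = 1.32186
z = sin θ / κ = 0.98583/0.6296 = 1.56580
x = ρ cos φ = 1.32186 × cos(33.52°) = 1.10203
y = ρ sin φ = 1.32186 × sin(33.52°) = 0.72997

1.102 0.730 1.566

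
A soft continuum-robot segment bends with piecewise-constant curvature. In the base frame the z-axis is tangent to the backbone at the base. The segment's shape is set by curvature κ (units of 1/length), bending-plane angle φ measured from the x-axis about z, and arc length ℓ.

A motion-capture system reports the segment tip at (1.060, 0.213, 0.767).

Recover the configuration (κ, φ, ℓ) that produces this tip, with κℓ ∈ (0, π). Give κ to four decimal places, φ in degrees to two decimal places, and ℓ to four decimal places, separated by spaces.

ρ = √(x²+y²) = √(1.060² + 0.213²) = 1.08119
φ = atan2(y, x) mod 360° = atan2(0.213, 1.060) = 11.3619°
|p|² = ρ² + z² = 1.08119² + 0.767² = 1.75726
κ = 2ρ / |p|² = 2×1.08119 / 1.75726 = 1.23054
θ = 2·atan2(ρ, z) = 2·atan2(1.08119, 0.767) = 1.90757 rad
ℓ = θ/κ = 1.90757/1.23054 = 1.55019

1.2305 11.36 1.5502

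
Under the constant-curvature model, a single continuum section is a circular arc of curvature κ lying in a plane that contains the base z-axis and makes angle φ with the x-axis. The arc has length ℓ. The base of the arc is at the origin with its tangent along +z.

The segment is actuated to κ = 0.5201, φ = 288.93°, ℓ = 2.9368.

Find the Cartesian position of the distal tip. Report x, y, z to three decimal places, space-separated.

0.597 -1.740 1.921

θ = κ·ℓ = 0.5201 × 2.9368 = 1.52743 rad
ρ = (1 − cos θ)/κ = (1 − 0.04335)/0.5201 = 1.83935
z = sin θ / κ = 0.99906/0.5201 = 1.92090
x = ρ cos φ = 1.83935 × cos(288.93°) = 0.59671
y = ρ sin φ = 1.83935 × sin(288.93°) = -1.73987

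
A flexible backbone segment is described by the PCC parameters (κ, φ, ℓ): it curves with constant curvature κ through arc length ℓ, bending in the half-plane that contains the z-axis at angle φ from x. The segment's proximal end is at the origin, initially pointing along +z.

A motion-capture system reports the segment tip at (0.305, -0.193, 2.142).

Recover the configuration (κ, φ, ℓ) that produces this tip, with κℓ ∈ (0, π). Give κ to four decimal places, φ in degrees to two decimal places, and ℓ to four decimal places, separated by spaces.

0.1530 327.67 2.1823

ρ = √(x²+y²) = √(0.305² + -0.193²) = 0.36093
φ = atan2(y, x) mod 360° = atan2(-0.193, 0.305) = 327.6749°
|p|² = ρ² + z² = 0.36093² + 2.142² = 4.71844
κ = 2ρ / |p|² = 2×0.36093 / 4.71844 = 0.15299
θ = 2·atan2(ρ, z) = 2·atan2(0.36093, 2.142) = 0.33387 rad
ℓ = θ/κ = 0.33387/0.15299 = 2.18232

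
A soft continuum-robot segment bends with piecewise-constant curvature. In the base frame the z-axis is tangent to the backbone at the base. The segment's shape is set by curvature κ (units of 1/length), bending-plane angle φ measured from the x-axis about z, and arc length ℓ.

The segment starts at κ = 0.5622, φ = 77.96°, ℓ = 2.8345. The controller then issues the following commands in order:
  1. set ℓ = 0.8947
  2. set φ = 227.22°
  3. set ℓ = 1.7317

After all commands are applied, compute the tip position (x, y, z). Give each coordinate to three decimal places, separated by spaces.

-0.529 -0.571 1.471

initial: κ=0.5622, φ=77.96°, ℓ=2.8345
cmd 1: set ℓ=0.8947 → (κ,φ,ℓ)=(0.5622,77.96°,0.8947) → tip=(0.0460,0.2155,0.8574)
cmd 2: set φ=227.22° → (κ,φ,ℓ)=(0.5622,227.22°,0.8947) → tip=(-0.1496,-0.1617,0.8574)
cmd 3: set ℓ=1.7317 → (κ,φ,ℓ)=(0.5622,227.22°,1.7317) → tip=(-0.5287,-0.5714,1.4708)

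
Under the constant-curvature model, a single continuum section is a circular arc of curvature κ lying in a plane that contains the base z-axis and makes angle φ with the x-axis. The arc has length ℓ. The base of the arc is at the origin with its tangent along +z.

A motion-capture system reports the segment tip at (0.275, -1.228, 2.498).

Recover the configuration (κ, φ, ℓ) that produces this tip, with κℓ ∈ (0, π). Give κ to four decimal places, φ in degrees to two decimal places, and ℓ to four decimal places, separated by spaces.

ρ = √(x²+y²) = √(0.275² + -1.228²) = 1.25842
φ = atan2(y, x) mod 360° = atan2(-1.228, 0.275) = 282.6226°
|p|² = ρ² + z² = 1.25842² + 2.498² = 7.82361
κ = 2ρ / |p|² = 2×1.25842 / 7.82361 = 0.32170
θ = 2·atan2(ρ, z) = 2·atan2(1.25842, 2.498) = 0.93332 rad
ℓ = θ/κ = 0.93332/0.32170 = 2.90123

0.3217 282.62 2.9012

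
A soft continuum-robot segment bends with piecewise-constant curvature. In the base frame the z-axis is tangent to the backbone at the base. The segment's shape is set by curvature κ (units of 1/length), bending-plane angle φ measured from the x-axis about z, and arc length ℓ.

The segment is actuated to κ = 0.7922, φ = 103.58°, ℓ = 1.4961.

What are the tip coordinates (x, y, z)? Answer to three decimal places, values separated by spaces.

θ = κ·ℓ = 0.7922 × 1.4961 = 1.18521 rad
ρ = (1 − cos θ)/κ = (1 − 0.37610)/0.7922 = 0.78755
z = sin θ / κ = 0.92658/0.7922 = 1.16963
x = ρ cos φ = 0.78755 × cos(103.58°) = -0.18492
y = ρ sin φ = 0.78755 × sin(103.58°) = 0.76553

-0.185 0.766 1.170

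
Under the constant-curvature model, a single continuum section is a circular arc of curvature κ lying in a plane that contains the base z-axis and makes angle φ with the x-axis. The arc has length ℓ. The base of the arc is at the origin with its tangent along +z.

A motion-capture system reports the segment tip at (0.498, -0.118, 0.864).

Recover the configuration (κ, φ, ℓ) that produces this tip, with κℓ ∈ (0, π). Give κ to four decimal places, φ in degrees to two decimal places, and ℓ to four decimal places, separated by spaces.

ρ = √(x²+y²) = √(0.498² + -0.118²) = 0.51179
φ = atan2(y, x) mod 360° = atan2(-0.118, 0.498) = 346.6697°
|p|² = ρ² + z² = 0.51179² + 0.864² = 1.00842
κ = 2ρ / |p|² = 2×0.51179 / 1.00842 = 1.01503
θ = 2·atan2(ρ, z) = 2·atan2(0.51179, 0.864) = 1.06955 rad
ℓ = θ/κ = 1.06955/1.01503 = 1.05371

1.0150 346.67 1.0537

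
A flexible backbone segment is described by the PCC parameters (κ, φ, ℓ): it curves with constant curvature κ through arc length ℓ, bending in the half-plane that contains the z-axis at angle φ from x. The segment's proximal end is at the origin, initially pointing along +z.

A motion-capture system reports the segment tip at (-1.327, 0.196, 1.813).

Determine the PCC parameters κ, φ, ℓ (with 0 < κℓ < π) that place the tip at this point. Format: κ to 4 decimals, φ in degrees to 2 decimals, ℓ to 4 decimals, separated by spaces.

ρ = √(x²+y²) = √(-1.327² + 0.196²) = 1.34140
φ = atan2(y, x) mod 360° = atan2(0.196, -1.327) = 171.5981°
|p|² = ρ² + z² = 1.34140² + 1.813² = 5.08631
κ = 2ρ / |p|² = 2×1.34140 / 5.08631 = 0.52745
θ = 2·atan2(ρ, z) = 2·atan2(1.34140, 1.813) = 1.27398 rad
ℓ = θ/κ = 1.27398/0.52745 = 2.41534

0.5275 171.60 2.4153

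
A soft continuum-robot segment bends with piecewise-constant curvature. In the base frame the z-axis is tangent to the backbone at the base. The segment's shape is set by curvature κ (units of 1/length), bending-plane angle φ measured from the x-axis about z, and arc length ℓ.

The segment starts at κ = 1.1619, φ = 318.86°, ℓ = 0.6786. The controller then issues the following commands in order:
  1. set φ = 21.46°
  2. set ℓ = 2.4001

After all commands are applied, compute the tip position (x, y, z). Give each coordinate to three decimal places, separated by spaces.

1.553 0.610 0.297

initial: κ=1.1619, φ=318.86°, ℓ=0.6786
cmd 1: set φ=21.46° → (κ,φ,ℓ)=(1.1619,21.46°,0.6786) → tip=(0.2363,0.0929,0.6104)
cmd 2: set ℓ=2.4001 → (κ,φ,ℓ)=(1.1619,21.46°,2.4001) → tip=(1.5526,0.6103,0.2975)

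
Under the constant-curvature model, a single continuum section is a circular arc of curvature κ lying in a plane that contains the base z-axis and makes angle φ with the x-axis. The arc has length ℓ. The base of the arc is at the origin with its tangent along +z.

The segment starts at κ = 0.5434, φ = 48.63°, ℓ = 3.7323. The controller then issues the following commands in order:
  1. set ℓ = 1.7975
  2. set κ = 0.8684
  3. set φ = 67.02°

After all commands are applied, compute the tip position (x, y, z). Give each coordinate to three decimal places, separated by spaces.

0.445 1.050 1.151

initial: κ=0.5434, φ=48.63°, ℓ=3.7323
cmd 1: set ℓ=1.7975 → (κ,φ,ℓ)=(0.5434,48.63°,1.7975) → tip=(0.5355,0.6081,1.5250)
cmd 2: set κ=0.8684 → (κ,φ,ℓ)=(0.8684,48.63°,1.7975) → tip=(0.7536,0.8557,1.1515)
cmd 3: set φ=67.02° → (κ,φ,ℓ)=(0.8684,67.02°,1.7975) → tip=(0.4451,1.0497,1.1515)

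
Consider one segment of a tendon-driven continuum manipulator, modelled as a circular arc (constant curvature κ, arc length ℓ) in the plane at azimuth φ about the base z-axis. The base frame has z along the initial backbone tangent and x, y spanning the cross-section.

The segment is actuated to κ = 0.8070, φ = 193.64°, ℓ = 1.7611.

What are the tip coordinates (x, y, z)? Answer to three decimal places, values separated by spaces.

θ = κ·ℓ = 0.8070 × 1.7611 = 1.42121 rad
ρ = (1 − cos θ)/κ = (1 − 0.14903)/0.8070 = 1.05448
z = sin θ / κ = 0.98883/0.8070 = 1.22532
x = ρ cos φ = 1.05448 × cos(193.64°) = -1.02474
y = ρ sin φ = 1.05448 × sin(193.64°) = -0.24867

-1.025 -0.249 1.225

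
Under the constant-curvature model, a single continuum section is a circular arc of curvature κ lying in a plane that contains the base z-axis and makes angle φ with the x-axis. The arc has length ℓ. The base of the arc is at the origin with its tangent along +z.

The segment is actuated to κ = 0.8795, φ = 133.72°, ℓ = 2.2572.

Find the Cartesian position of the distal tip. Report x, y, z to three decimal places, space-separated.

-1.102 1.153 1.041

θ = κ·ℓ = 0.8795 × 2.2572 = 1.98521 rad
ρ = (1 − cos θ)/κ = (1 − -0.40265)/0.8795 = 1.59483
z = sin θ / κ = 0.91535/0.8795 = 1.04077
x = ρ cos φ = 1.59483 × cos(133.72°) = -1.10224
y = ρ sin φ = 1.59483 × sin(133.72°) = 1.15262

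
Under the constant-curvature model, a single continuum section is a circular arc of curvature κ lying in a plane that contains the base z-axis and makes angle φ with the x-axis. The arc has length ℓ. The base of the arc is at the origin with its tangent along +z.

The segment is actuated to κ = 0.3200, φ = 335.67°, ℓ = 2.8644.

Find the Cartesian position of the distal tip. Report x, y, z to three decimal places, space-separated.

θ = κ·ℓ = 0.3200 × 2.8644 = 0.91661 rad
ρ = (1 − cos θ)/κ = (1 − 0.60852)/0.3200 = 1.22339
z = sin θ / κ = 0.79354/0.3200 = 2.47982
x = ρ cos φ = 1.22339 × cos(335.67°) = 1.11474
y = ρ sin φ = 1.22339 × sin(335.67°) = -0.50403

1.115 -0.504 2.480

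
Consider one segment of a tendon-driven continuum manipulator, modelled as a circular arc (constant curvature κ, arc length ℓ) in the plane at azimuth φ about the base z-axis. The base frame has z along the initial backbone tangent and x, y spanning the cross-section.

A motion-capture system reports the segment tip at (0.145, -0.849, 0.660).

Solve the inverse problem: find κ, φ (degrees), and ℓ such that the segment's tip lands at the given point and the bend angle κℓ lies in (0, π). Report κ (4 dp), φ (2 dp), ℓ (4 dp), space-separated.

1.4630 279.69 1.2535

ρ = √(x²+y²) = √(0.145² + -0.849²) = 0.86129
φ = atan2(y, x) mod 360° = atan2(-0.849, 0.145) = 279.6920°
|p|² = ρ² + z² = 0.86129² + 0.660² = 1.17743
κ = 2ρ / |p|² = 2×0.86129 / 1.17743 = 1.46301
θ = 2·atan2(ρ, z) = 2·atan2(0.86129, 0.660) = 1.83390 rad
ℓ = θ/κ = 1.83390/1.46301 = 1.25351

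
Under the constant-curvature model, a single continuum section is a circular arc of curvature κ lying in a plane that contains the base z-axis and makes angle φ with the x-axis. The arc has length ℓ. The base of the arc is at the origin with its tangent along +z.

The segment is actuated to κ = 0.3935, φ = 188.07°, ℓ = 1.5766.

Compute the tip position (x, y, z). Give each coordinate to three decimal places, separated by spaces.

θ = κ·ℓ = 0.3935 × 1.5766 = 0.62039 rad
ρ = (1 − cos θ)/κ = (1 − 0.81365)/0.3935 = 0.47357
z = sin θ / κ = 0.58135/0.3935 = 1.47739
x = ρ cos φ = 0.47357 × cos(188.07°) = -0.46888
y = ρ sin φ = 0.47357 × sin(188.07°) = -0.06648

-0.469 -0.066 1.477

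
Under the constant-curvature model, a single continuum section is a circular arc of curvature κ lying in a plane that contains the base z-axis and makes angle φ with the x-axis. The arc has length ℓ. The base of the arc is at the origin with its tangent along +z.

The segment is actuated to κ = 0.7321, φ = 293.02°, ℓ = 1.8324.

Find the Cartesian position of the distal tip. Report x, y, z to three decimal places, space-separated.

θ = κ·ℓ = 0.7321 × 1.8324 = 1.34150 rad
ρ = (1 − cos θ)/κ = (1 − 0.22729)/0.7321 = 1.05547
z = sin θ / κ = 0.97383/0.7321 = 1.33018
x = ρ cos φ = 1.05547 × cos(293.02°) = 0.41274
y = ρ sin φ = 1.05547 × sin(293.02°) = -0.97142

0.413 -0.971 1.330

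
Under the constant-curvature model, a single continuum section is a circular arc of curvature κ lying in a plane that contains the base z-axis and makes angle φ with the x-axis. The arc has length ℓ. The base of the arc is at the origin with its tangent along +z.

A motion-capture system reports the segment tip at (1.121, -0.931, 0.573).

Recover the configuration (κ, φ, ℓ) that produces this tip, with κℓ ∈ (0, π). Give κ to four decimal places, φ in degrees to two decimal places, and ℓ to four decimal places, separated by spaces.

1.1887 320.29 2.0125

ρ = √(x²+y²) = √(1.121² + -0.931²) = 1.45719
φ = atan2(y, x) mod 360° = atan2(-0.931, 1.121) = 320.2901°
|p|² = ρ² + z² = 1.45719² + 0.573² = 2.45173
κ = 2ρ / |p|² = 2×1.45719 / 2.45173 = 1.18870
θ = 2·atan2(ρ, z) = 2·atan2(1.45719, 0.573) = 2.39229 rad
ℓ = θ/κ = 2.39229/1.18870 = 2.01252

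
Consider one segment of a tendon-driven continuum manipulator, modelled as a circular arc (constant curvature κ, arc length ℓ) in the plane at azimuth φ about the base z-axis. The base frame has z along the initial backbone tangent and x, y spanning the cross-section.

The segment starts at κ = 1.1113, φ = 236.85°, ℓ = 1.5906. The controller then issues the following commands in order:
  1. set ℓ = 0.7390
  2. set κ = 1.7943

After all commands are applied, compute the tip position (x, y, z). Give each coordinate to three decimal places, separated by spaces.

initial: κ=1.1113, φ=236.85°, ℓ=1.5906
cmd 1: set ℓ=0.7390 → (κ,φ,ℓ)=(1.1113,236.85°,0.7390) → tip=(-0.1568,-0.2401,0.6587)
cmd 2: set κ=1.7943 → (κ,φ,ℓ)=(1.7943,236.85°,0.7390) → tip=(-0.2309,-0.3535,0.5407)

-0.231 -0.354 0.541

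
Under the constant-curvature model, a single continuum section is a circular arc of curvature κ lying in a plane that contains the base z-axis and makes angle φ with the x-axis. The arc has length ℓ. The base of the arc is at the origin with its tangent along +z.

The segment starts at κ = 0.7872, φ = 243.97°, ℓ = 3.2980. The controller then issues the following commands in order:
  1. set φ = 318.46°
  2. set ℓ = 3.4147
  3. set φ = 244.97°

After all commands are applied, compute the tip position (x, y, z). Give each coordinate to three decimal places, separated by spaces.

initial: κ=0.7872, φ=243.97°, ℓ=3.2980
cmd 1: set φ=318.46° → (κ,φ,ℓ)=(0.7872,318.46°,3.2980) → tip=(1.7637,-1.5626,0.6590)
cmd 2: set ℓ=3.4147 → (κ,φ,ℓ)=(0.7872,318.46°,3.4147) → tip=(1.8055,-1.5996,0.5566)
cmd 3: set φ=244.97° → (κ,φ,ℓ)=(0.7872,244.97°,3.4147) → tip=(-1.0206,-2.1857,0.5566)

-1.021 -2.186 0.557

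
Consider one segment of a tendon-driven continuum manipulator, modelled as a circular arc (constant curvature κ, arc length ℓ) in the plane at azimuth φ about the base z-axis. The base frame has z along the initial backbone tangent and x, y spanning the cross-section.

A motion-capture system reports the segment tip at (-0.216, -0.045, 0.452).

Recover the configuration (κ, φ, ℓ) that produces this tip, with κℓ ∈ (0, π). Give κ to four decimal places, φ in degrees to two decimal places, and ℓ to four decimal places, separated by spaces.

ρ = √(x²+y²) = √(-0.216² + -0.045²) = 0.22064
φ = atan2(y, x) mod 360° = atan2(-0.045, -0.216) = 191.7683°
|p|² = ρ² + z² = 0.22064² + 0.452² = 0.25299
κ = 2ρ / |p|² = 2×0.22064 / 0.25299 = 1.74428
θ = 2·atan2(ρ, z) = 2·atan2(0.22064, 0.452) = 0.90822 rad
ℓ = θ/κ = 0.90822/1.74428 = 0.52069

1.7443 191.77 0.5207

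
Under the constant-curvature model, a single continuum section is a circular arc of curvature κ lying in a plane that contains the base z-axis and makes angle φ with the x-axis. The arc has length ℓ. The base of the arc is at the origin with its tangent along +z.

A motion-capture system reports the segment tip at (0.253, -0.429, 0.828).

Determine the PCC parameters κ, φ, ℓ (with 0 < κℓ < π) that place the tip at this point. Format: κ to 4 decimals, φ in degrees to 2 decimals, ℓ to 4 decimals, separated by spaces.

ρ = √(x²+y²) = √(0.253² + -0.429²) = 0.49805
φ = atan2(y, x) mod 360° = atan2(-0.429, 0.253) = 300.5297°
|p|² = ρ² + z² = 0.49805² + 0.828² = 0.93363
κ = 2ρ / |p|² = 2×0.49805 / 0.93363 = 1.06690
θ = 2·atan2(ρ, z) = 2·atan2(0.49805, 0.828) = 1.08305 rad
ℓ = θ/κ = 1.08305/1.06690 = 1.01514

1.0669 300.53 1.0151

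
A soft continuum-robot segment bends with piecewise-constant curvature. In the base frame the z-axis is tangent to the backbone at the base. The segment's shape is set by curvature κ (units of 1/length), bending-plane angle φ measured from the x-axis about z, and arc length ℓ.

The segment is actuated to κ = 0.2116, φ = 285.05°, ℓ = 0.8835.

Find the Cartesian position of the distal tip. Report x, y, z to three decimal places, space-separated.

θ = κ·ℓ = 0.2116 × 0.8835 = 0.18695 rad
ρ = (1 − cos θ)/κ = (1 − 0.98258)/0.2116 = 0.08234
z = sin θ / κ = 0.18586/0.2116 = 0.87836
x = ρ cos φ = 0.08234 × cos(285.05°) = 0.02138
y = ρ sin φ = 0.08234 × sin(285.05°) = -0.07952

0.021 -0.080 0.878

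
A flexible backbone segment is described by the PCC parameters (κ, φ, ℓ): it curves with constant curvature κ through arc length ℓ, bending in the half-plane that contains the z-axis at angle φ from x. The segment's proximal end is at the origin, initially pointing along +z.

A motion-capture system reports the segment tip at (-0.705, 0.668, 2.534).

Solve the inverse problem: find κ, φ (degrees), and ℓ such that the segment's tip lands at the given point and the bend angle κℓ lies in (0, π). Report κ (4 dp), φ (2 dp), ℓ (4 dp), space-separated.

0.2638 136.54 2.7753

ρ = √(x²+y²) = √(-0.705² + 0.668²) = 0.97121
φ = atan2(y, x) mod 360° = atan2(0.668, -0.705) = 136.5436°
|p|² = ρ² + z² = 0.97121² + 2.534² = 7.36440
κ = 2ρ / |p|² = 2×0.97121 / 7.36440 = 0.26376
θ = 2·atan2(ρ, z) = 2·atan2(0.97121, 2.534) = 0.73201 rad
ℓ = θ/κ = 0.73201/0.26376 = 2.77529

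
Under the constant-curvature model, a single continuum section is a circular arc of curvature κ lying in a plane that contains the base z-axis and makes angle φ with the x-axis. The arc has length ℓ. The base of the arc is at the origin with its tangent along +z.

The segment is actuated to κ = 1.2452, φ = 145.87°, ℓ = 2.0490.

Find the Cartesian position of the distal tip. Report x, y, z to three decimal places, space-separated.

-1.217 0.825 0.447

θ = κ·ℓ = 1.2452 × 2.0490 = 2.55141 rad
ρ = (1 − cos θ)/κ = (1 − -0.83084)/1.2452 = 1.47032
z = sin θ / κ = 0.55651/1.2452 = 0.44692
x = ρ cos φ = 1.47032 × cos(145.87°) = -1.21708
y = ρ sin φ = 1.47032 × sin(145.87°) = 0.82496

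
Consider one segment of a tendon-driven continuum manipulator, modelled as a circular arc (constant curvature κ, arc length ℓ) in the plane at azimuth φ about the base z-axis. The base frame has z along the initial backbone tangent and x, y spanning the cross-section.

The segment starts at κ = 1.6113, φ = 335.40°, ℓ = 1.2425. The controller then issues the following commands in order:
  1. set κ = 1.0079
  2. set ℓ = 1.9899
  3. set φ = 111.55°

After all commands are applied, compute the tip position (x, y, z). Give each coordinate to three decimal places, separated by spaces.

initial: κ=1.6113, φ=335.40°, ℓ=1.2425
cmd 1: set κ=1.0079 → (κ,φ,ℓ)=(1.0079,335.40°,1.2425) → tip=(0.6196,-0.2837,0.9423)
cmd 2: set ℓ=1.9899 → (κ,φ,ℓ)=(1.0079,335.40°,1.9899) → tip=(1.2821,-0.5870,0.8998)
cmd 3: set φ=111.55° → (κ,φ,ℓ)=(1.0079,111.55°,1.9899) → tip=(-0.5180,1.3115,0.8998)

-0.518 1.312 0.900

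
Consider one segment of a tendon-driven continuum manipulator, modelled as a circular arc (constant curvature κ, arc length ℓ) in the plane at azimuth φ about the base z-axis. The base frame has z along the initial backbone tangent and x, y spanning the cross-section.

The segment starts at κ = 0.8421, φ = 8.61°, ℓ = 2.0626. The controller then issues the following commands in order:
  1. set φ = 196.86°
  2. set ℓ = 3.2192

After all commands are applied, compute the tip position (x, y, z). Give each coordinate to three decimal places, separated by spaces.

-2.169 -0.657 0.496

initial: κ=0.8421, φ=8.61°, ℓ=2.0626
cmd 1: set φ=196.86° → (κ,φ,ℓ)=(0.8421,196.86°,2.0626) → tip=(-1.3244,-0.4014,1.1712)
cmd 2: set ℓ=3.2192 → (κ,φ,ℓ)=(0.8421,196.86°,3.2192) → tip=(-2.1691,-0.6574,0.4958)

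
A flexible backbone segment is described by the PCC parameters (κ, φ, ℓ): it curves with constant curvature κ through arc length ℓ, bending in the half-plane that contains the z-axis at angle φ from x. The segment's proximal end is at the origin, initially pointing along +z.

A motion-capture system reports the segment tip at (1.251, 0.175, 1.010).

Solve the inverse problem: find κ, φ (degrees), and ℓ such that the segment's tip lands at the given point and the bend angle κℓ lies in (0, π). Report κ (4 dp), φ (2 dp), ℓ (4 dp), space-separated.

ρ = √(x²+y²) = √(1.251² + 0.175²) = 1.26318
φ = atan2(y, x) mod 360° = atan2(0.175, 1.251) = 7.9633°
|p|² = ρ² + z² = 1.26318² + 1.010² = 2.61573
κ = 2ρ / |p|² = 2×1.26318 / 2.61573 = 0.96584
θ = 2·atan2(ρ, z) = 2·atan2(1.26318, 1.010) = 1.79264 rad
ℓ = θ/κ = 1.79264/0.96584 = 1.85605

0.9658 7.96 1.8560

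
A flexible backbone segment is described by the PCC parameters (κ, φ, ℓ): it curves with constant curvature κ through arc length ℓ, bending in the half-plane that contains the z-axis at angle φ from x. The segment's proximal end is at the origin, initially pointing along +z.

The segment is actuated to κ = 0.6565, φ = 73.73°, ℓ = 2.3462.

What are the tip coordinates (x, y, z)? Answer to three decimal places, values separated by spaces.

θ = κ·ℓ = 0.6565 × 2.3462 = 1.54028 rad
ρ = (1 − cos θ)/κ = (1 − 0.03051)/0.6565 = 1.47675
z = sin θ / κ = 0.99953/0.6565 = 1.52252
x = ρ cos φ = 1.47675 × cos(73.73°) = 0.41373
y = ρ sin φ = 1.47675 × sin(73.73°) = 1.41761

0.414 1.418 1.523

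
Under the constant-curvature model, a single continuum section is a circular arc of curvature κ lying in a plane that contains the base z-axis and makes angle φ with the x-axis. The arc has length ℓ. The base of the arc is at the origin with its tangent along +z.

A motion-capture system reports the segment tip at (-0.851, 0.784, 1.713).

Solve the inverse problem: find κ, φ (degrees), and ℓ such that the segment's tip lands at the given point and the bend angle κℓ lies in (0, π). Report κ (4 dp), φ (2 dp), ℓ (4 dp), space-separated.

ρ = √(x²+y²) = √(-0.851² + 0.784²) = 1.15709
φ = atan2(y, x) mod 360° = atan2(0.784, -0.851) = 137.3466°
|p|² = ρ² + z² = 1.15709² + 1.713² = 4.27323
κ = 2ρ / |p|² = 2×1.15709 / 4.27323 = 0.54155
θ = 2·atan2(ρ, z) = 2·atan2(1.15709, 1.713) = 1.18815 rad
ℓ = θ/κ = 1.18815/0.54155 = 2.19397

0.5416 137.35 2.1940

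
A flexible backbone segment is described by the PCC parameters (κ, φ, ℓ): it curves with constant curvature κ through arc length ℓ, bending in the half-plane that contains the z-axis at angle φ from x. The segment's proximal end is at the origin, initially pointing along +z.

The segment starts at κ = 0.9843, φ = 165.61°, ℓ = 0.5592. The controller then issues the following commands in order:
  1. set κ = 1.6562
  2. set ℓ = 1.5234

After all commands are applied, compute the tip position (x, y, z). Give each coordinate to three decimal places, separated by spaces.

initial: κ=0.9843, φ=165.61°, ℓ=0.5592
cmd 1: set κ=1.6562 → (κ,φ,ℓ)=(1.6562,165.61°,0.5592) → tip=(-0.2334,0.0599,0.4826)
cmd 2: set ℓ=1.5234 → (κ,φ,ℓ)=(1.6562,165.61°,1.5234) → tip=(-1.0613,0.2723,0.3501)

-1.061 0.272 0.350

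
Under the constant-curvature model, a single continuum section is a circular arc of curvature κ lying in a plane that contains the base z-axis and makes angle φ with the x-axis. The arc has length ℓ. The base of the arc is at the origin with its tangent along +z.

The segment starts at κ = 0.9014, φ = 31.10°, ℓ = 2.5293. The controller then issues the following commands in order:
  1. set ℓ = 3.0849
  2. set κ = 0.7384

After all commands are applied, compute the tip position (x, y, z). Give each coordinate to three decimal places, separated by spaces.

1.913 1.154 1.030

initial: κ=0.9014, φ=31.10°, ℓ=2.5293
cmd 1: set ℓ=3.0849 → (κ,φ,ℓ)=(0.9014,31.10°,3.0849) → tip=(1.8387,1.1092,0.3917)
cmd 2: set κ=0.7384 → (κ,φ,ℓ)=(0.7384,31.10°,3.0849) → tip=(1.9129,1.1540,1.0296)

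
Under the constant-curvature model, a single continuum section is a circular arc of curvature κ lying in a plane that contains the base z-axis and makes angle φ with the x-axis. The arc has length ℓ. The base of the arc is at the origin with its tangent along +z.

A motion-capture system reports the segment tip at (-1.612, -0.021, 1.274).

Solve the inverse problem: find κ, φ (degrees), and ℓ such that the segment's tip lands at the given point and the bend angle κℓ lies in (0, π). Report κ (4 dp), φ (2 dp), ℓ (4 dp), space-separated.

0.7637 180.75 2.3623

ρ = √(x²+y²) = √(-1.612² + -0.021²) = 1.61214
φ = atan2(y, x) mod 360° = atan2(-0.021, -1.612) = 180.7464°
|p|² = ρ² + z² = 1.61214² + 1.274² = 4.22206
κ = 2ρ / |p|² = 2×1.61214 / 4.22206 = 0.76367
θ = 2·atan2(ρ, z) = 2·atan2(1.61214, 1.274) = 1.80405 rad
ℓ = θ/κ = 1.80405/0.76367 = 2.36233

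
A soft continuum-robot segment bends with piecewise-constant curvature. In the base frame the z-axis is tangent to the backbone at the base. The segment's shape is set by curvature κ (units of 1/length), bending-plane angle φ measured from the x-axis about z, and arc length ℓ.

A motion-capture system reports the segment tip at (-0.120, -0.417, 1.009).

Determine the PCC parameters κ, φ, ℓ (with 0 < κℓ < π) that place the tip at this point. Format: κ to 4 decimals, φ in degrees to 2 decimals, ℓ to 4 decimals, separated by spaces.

0.7194 253.95 1.1291

ρ = √(x²+y²) = √(-0.120² + -0.417²) = 0.43392
φ = atan2(y, x) mod 360° = atan2(-0.417, -0.120) = 253.9458°
|p|² = ρ² + z² = 0.43392² + 1.009² = 1.20637
κ = 2ρ / |p|² = 2×0.43392 / 1.20637 = 0.71939
θ = 2·atan2(ρ, z) = 2·atan2(0.43392, 1.009) = 0.81228 rad
ℓ = θ/κ = 0.81228/0.71939 = 1.12914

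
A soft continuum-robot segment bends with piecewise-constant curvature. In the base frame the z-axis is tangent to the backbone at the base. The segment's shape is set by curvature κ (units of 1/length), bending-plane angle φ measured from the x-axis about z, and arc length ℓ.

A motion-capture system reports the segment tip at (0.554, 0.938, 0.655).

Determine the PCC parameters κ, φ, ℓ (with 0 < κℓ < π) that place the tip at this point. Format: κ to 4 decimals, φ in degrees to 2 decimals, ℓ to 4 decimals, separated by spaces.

ρ = √(x²+y²) = √(0.554² + 0.938²) = 1.08939
φ = atan2(y, x) mod 360° = atan2(0.938, 0.554) = 59.4331°
|p|² = ρ² + z² = 1.08939² + 0.655² = 1.61578
κ = 2ρ / |p|² = 2×1.08939 / 1.61578 = 1.34843
θ = 2·atan2(ρ, z) = 2·atan2(1.08939, 0.655) = 2.05891 rad
ℓ = θ/κ = 2.05891/1.34843 = 1.52689

1.3484 59.43 1.5269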